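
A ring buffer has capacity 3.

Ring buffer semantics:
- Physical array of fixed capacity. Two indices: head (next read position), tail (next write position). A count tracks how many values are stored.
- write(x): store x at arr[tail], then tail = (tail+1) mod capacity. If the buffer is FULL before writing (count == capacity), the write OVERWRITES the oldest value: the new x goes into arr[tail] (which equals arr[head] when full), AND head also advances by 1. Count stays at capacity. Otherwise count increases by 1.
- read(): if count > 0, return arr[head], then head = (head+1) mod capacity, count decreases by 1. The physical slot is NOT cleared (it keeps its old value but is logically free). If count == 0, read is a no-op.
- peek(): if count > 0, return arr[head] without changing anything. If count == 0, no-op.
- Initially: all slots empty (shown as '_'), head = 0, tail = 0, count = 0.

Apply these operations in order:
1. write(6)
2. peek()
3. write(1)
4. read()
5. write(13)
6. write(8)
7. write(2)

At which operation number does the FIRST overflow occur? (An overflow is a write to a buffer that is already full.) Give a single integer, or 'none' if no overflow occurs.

After op 1 (write(6)): arr=[6 _ _] head=0 tail=1 count=1
After op 2 (peek()): arr=[6 _ _] head=0 tail=1 count=1
After op 3 (write(1)): arr=[6 1 _] head=0 tail=2 count=2
After op 4 (read()): arr=[6 1 _] head=1 tail=2 count=1
After op 5 (write(13)): arr=[6 1 13] head=1 tail=0 count=2
After op 6 (write(8)): arr=[8 1 13] head=1 tail=1 count=3
After op 7 (write(2)): arr=[8 2 13] head=2 tail=2 count=3

Answer: 7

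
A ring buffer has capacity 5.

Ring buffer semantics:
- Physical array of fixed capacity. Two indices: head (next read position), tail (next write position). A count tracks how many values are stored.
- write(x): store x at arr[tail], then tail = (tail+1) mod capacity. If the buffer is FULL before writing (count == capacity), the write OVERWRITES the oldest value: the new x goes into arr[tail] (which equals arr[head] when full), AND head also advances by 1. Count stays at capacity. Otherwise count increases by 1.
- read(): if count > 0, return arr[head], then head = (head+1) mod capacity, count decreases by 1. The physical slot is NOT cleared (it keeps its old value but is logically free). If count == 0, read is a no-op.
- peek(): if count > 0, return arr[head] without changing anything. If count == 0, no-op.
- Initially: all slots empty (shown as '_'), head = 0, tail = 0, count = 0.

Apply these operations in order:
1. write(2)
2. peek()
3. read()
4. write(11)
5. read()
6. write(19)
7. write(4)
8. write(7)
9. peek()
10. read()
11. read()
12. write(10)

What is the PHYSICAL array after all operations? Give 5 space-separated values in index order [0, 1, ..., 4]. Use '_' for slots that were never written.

Answer: 10 11 19 4 7

Derivation:
After op 1 (write(2)): arr=[2 _ _ _ _] head=0 tail=1 count=1
After op 2 (peek()): arr=[2 _ _ _ _] head=0 tail=1 count=1
After op 3 (read()): arr=[2 _ _ _ _] head=1 tail=1 count=0
After op 4 (write(11)): arr=[2 11 _ _ _] head=1 tail=2 count=1
After op 5 (read()): arr=[2 11 _ _ _] head=2 tail=2 count=0
After op 6 (write(19)): arr=[2 11 19 _ _] head=2 tail=3 count=1
After op 7 (write(4)): arr=[2 11 19 4 _] head=2 tail=4 count=2
After op 8 (write(7)): arr=[2 11 19 4 7] head=2 tail=0 count=3
After op 9 (peek()): arr=[2 11 19 4 7] head=2 tail=0 count=3
After op 10 (read()): arr=[2 11 19 4 7] head=3 tail=0 count=2
After op 11 (read()): arr=[2 11 19 4 7] head=4 tail=0 count=1
After op 12 (write(10)): arr=[10 11 19 4 7] head=4 tail=1 count=2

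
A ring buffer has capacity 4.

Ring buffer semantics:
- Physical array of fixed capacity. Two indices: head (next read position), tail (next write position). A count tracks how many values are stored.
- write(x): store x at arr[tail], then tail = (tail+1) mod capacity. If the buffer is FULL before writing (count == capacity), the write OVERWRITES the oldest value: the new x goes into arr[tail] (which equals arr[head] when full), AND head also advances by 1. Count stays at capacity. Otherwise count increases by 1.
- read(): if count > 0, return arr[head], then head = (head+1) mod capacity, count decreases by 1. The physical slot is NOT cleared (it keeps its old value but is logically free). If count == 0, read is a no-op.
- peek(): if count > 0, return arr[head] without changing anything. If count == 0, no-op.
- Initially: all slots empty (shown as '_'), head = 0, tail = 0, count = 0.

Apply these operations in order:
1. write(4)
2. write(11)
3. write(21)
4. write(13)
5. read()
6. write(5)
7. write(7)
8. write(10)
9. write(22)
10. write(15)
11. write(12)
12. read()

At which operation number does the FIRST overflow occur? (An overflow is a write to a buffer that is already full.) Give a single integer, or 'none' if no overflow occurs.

After op 1 (write(4)): arr=[4 _ _ _] head=0 tail=1 count=1
After op 2 (write(11)): arr=[4 11 _ _] head=0 tail=2 count=2
After op 3 (write(21)): arr=[4 11 21 _] head=0 tail=3 count=3
After op 4 (write(13)): arr=[4 11 21 13] head=0 tail=0 count=4
After op 5 (read()): arr=[4 11 21 13] head=1 tail=0 count=3
After op 6 (write(5)): arr=[5 11 21 13] head=1 tail=1 count=4
After op 7 (write(7)): arr=[5 7 21 13] head=2 tail=2 count=4
After op 8 (write(10)): arr=[5 7 10 13] head=3 tail=3 count=4
After op 9 (write(22)): arr=[5 7 10 22] head=0 tail=0 count=4
After op 10 (write(15)): arr=[15 7 10 22] head=1 tail=1 count=4
After op 11 (write(12)): arr=[15 12 10 22] head=2 tail=2 count=4
After op 12 (read()): arr=[15 12 10 22] head=3 tail=2 count=3

Answer: 7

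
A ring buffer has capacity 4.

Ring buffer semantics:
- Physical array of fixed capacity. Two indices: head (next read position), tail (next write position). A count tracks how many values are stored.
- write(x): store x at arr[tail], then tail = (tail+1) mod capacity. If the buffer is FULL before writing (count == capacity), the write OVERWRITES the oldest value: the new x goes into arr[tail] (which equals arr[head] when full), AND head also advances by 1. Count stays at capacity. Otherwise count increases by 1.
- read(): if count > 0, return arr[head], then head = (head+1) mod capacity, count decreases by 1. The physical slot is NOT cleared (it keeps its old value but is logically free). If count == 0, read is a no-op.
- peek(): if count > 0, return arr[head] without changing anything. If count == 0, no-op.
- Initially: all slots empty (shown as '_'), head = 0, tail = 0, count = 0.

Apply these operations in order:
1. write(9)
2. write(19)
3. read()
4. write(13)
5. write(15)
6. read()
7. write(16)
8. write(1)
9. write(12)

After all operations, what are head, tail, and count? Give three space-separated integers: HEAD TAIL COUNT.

After op 1 (write(9)): arr=[9 _ _ _] head=0 tail=1 count=1
After op 2 (write(19)): arr=[9 19 _ _] head=0 tail=2 count=2
After op 3 (read()): arr=[9 19 _ _] head=1 tail=2 count=1
After op 4 (write(13)): arr=[9 19 13 _] head=1 tail=3 count=2
After op 5 (write(15)): arr=[9 19 13 15] head=1 tail=0 count=3
After op 6 (read()): arr=[9 19 13 15] head=2 tail=0 count=2
After op 7 (write(16)): arr=[16 19 13 15] head=2 tail=1 count=3
After op 8 (write(1)): arr=[16 1 13 15] head=2 tail=2 count=4
After op 9 (write(12)): arr=[16 1 12 15] head=3 tail=3 count=4

Answer: 3 3 4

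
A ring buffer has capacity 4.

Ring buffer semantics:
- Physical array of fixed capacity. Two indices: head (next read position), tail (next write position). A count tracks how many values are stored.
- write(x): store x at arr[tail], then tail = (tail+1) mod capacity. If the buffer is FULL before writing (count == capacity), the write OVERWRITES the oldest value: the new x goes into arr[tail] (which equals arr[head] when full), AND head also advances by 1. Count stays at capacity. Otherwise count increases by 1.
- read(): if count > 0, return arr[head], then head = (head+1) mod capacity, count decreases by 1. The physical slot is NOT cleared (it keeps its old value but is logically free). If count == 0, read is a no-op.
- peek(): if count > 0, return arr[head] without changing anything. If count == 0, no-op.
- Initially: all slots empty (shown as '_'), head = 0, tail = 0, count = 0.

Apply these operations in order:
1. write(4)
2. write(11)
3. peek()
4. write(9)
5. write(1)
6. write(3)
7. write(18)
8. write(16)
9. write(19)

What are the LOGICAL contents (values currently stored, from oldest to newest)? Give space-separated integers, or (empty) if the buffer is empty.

Answer: 3 18 16 19

Derivation:
After op 1 (write(4)): arr=[4 _ _ _] head=0 tail=1 count=1
After op 2 (write(11)): arr=[4 11 _ _] head=0 tail=2 count=2
After op 3 (peek()): arr=[4 11 _ _] head=0 tail=2 count=2
After op 4 (write(9)): arr=[4 11 9 _] head=0 tail=3 count=3
After op 5 (write(1)): arr=[4 11 9 1] head=0 tail=0 count=4
After op 6 (write(3)): arr=[3 11 9 1] head=1 tail=1 count=4
After op 7 (write(18)): arr=[3 18 9 1] head=2 tail=2 count=4
After op 8 (write(16)): arr=[3 18 16 1] head=3 tail=3 count=4
After op 9 (write(19)): arr=[3 18 16 19] head=0 tail=0 count=4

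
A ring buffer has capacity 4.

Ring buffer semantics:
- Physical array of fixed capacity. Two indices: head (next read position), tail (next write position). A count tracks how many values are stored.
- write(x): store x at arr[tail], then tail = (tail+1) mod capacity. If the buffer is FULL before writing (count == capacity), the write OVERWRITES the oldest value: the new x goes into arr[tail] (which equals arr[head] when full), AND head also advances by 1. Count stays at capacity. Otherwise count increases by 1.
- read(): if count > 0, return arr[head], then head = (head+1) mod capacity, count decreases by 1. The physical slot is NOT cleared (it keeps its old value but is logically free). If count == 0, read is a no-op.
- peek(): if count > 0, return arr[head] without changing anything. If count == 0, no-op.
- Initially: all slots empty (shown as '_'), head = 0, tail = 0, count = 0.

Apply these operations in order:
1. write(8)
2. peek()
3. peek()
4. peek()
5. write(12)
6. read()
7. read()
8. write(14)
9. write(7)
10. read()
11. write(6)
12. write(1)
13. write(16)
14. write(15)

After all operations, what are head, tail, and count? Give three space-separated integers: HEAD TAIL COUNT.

Answer: 0 0 4

Derivation:
After op 1 (write(8)): arr=[8 _ _ _] head=0 tail=1 count=1
After op 2 (peek()): arr=[8 _ _ _] head=0 tail=1 count=1
After op 3 (peek()): arr=[8 _ _ _] head=0 tail=1 count=1
After op 4 (peek()): arr=[8 _ _ _] head=0 tail=1 count=1
After op 5 (write(12)): arr=[8 12 _ _] head=0 tail=2 count=2
After op 6 (read()): arr=[8 12 _ _] head=1 tail=2 count=1
After op 7 (read()): arr=[8 12 _ _] head=2 tail=2 count=0
After op 8 (write(14)): arr=[8 12 14 _] head=2 tail=3 count=1
After op 9 (write(7)): arr=[8 12 14 7] head=2 tail=0 count=2
After op 10 (read()): arr=[8 12 14 7] head=3 tail=0 count=1
After op 11 (write(6)): arr=[6 12 14 7] head=3 tail=1 count=2
After op 12 (write(1)): arr=[6 1 14 7] head=3 tail=2 count=3
After op 13 (write(16)): arr=[6 1 16 7] head=3 tail=3 count=4
After op 14 (write(15)): arr=[6 1 16 15] head=0 tail=0 count=4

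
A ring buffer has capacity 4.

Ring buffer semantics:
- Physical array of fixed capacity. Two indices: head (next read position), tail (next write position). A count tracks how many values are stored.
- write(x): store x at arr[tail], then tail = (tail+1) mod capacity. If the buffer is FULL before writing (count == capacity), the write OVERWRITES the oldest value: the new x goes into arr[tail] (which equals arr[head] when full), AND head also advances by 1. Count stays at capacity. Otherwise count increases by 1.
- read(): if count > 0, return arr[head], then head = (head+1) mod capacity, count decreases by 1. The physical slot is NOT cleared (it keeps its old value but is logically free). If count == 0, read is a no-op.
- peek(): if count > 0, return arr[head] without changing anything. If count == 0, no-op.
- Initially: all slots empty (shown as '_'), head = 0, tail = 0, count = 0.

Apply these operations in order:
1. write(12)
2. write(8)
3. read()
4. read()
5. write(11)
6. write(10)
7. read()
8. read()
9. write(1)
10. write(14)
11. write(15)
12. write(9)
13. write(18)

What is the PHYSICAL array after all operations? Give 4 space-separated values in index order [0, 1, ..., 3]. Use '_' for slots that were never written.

After op 1 (write(12)): arr=[12 _ _ _] head=0 tail=1 count=1
After op 2 (write(8)): arr=[12 8 _ _] head=0 tail=2 count=2
After op 3 (read()): arr=[12 8 _ _] head=1 tail=2 count=1
After op 4 (read()): arr=[12 8 _ _] head=2 tail=2 count=0
After op 5 (write(11)): arr=[12 8 11 _] head=2 tail=3 count=1
After op 6 (write(10)): arr=[12 8 11 10] head=2 tail=0 count=2
After op 7 (read()): arr=[12 8 11 10] head=3 tail=0 count=1
After op 8 (read()): arr=[12 8 11 10] head=0 tail=0 count=0
After op 9 (write(1)): arr=[1 8 11 10] head=0 tail=1 count=1
After op 10 (write(14)): arr=[1 14 11 10] head=0 tail=2 count=2
After op 11 (write(15)): arr=[1 14 15 10] head=0 tail=3 count=3
After op 12 (write(9)): arr=[1 14 15 9] head=0 tail=0 count=4
After op 13 (write(18)): arr=[18 14 15 9] head=1 tail=1 count=4

Answer: 18 14 15 9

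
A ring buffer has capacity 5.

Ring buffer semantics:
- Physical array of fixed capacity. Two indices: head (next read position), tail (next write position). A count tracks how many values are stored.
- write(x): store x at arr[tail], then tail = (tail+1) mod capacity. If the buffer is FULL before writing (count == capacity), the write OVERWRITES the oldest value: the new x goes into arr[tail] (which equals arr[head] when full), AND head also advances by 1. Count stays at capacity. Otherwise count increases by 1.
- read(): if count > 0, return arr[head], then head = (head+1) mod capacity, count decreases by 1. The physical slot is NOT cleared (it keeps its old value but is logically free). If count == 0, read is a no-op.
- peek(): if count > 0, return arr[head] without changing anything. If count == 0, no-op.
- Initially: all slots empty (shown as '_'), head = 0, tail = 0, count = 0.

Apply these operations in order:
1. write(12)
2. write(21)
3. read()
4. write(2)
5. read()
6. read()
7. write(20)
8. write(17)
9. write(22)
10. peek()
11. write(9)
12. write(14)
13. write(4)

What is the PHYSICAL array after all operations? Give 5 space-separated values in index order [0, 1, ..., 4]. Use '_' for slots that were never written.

After op 1 (write(12)): arr=[12 _ _ _ _] head=0 tail=1 count=1
After op 2 (write(21)): arr=[12 21 _ _ _] head=0 tail=2 count=2
After op 3 (read()): arr=[12 21 _ _ _] head=1 tail=2 count=1
After op 4 (write(2)): arr=[12 21 2 _ _] head=1 tail=3 count=2
After op 5 (read()): arr=[12 21 2 _ _] head=2 tail=3 count=1
After op 6 (read()): arr=[12 21 2 _ _] head=3 tail=3 count=0
After op 7 (write(20)): arr=[12 21 2 20 _] head=3 tail=4 count=1
After op 8 (write(17)): arr=[12 21 2 20 17] head=3 tail=0 count=2
After op 9 (write(22)): arr=[22 21 2 20 17] head=3 tail=1 count=3
After op 10 (peek()): arr=[22 21 2 20 17] head=3 tail=1 count=3
After op 11 (write(9)): arr=[22 9 2 20 17] head=3 tail=2 count=4
After op 12 (write(14)): arr=[22 9 14 20 17] head=3 tail=3 count=5
After op 13 (write(4)): arr=[22 9 14 4 17] head=4 tail=4 count=5

Answer: 22 9 14 4 17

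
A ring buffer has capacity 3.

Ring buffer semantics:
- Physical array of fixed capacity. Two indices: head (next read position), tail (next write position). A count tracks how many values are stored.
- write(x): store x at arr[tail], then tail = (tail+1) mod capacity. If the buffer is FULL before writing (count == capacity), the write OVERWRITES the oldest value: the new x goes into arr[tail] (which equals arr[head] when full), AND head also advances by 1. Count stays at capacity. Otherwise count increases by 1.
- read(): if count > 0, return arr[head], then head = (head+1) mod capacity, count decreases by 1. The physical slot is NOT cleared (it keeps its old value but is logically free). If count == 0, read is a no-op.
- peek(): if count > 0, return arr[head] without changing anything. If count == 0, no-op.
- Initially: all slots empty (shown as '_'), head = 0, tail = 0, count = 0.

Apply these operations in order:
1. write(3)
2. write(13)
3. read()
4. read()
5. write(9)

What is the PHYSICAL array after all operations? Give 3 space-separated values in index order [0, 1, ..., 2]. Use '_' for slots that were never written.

After op 1 (write(3)): arr=[3 _ _] head=0 tail=1 count=1
After op 2 (write(13)): arr=[3 13 _] head=0 tail=2 count=2
After op 3 (read()): arr=[3 13 _] head=1 tail=2 count=1
After op 4 (read()): arr=[3 13 _] head=2 tail=2 count=0
After op 5 (write(9)): arr=[3 13 9] head=2 tail=0 count=1

Answer: 3 13 9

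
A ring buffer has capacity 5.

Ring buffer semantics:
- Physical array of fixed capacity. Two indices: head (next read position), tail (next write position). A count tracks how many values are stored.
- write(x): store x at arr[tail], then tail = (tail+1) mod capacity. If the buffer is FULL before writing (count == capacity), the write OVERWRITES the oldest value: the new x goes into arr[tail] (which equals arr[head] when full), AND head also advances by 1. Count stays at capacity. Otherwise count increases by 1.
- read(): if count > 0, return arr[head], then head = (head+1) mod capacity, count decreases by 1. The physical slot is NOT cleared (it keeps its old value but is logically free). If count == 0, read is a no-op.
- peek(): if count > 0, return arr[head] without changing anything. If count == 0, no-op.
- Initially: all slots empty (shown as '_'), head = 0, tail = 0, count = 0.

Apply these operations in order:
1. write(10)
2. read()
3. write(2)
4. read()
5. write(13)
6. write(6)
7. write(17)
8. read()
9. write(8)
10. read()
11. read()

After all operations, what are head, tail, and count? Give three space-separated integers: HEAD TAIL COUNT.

After op 1 (write(10)): arr=[10 _ _ _ _] head=0 tail=1 count=1
After op 2 (read()): arr=[10 _ _ _ _] head=1 tail=1 count=0
After op 3 (write(2)): arr=[10 2 _ _ _] head=1 tail=2 count=1
After op 4 (read()): arr=[10 2 _ _ _] head=2 tail=2 count=0
After op 5 (write(13)): arr=[10 2 13 _ _] head=2 tail=3 count=1
After op 6 (write(6)): arr=[10 2 13 6 _] head=2 tail=4 count=2
After op 7 (write(17)): arr=[10 2 13 6 17] head=2 tail=0 count=3
After op 8 (read()): arr=[10 2 13 6 17] head=3 tail=0 count=2
After op 9 (write(8)): arr=[8 2 13 6 17] head=3 tail=1 count=3
After op 10 (read()): arr=[8 2 13 6 17] head=4 tail=1 count=2
After op 11 (read()): arr=[8 2 13 6 17] head=0 tail=1 count=1

Answer: 0 1 1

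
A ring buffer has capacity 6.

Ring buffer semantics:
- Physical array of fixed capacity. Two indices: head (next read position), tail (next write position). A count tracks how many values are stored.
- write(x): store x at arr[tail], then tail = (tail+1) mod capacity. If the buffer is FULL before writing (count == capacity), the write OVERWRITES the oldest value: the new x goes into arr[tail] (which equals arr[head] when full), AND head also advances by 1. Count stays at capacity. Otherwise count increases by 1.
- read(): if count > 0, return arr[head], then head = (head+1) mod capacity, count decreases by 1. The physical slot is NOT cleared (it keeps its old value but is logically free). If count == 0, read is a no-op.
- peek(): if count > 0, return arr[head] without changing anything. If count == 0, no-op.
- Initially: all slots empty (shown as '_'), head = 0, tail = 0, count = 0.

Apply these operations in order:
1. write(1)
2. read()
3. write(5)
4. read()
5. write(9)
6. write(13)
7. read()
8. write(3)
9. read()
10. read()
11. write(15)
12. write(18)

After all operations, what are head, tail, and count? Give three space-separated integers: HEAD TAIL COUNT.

After op 1 (write(1)): arr=[1 _ _ _ _ _] head=0 tail=1 count=1
After op 2 (read()): arr=[1 _ _ _ _ _] head=1 tail=1 count=0
After op 3 (write(5)): arr=[1 5 _ _ _ _] head=1 tail=2 count=1
After op 4 (read()): arr=[1 5 _ _ _ _] head=2 tail=2 count=0
After op 5 (write(9)): arr=[1 5 9 _ _ _] head=2 tail=3 count=1
After op 6 (write(13)): arr=[1 5 9 13 _ _] head=2 tail=4 count=2
After op 7 (read()): arr=[1 5 9 13 _ _] head=3 tail=4 count=1
After op 8 (write(3)): arr=[1 5 9 13 3 _] head=3 tail=5 count=2
After op 9 (read()): arr=[1 5 9 13 3 _] head=4 tail=5 count=1
After op 10 (read()): arr=[1 5 9 13 3 _] head=5 tail=5 count=0
After op 11 (write(15)): arr=[1 5 9 13 3 15] head=5 tail=0 count=1
After op 12 (write(18)): arr=[18 5 9 13 3 15] head=5 tail=1 count=2

Answer: 5 1 2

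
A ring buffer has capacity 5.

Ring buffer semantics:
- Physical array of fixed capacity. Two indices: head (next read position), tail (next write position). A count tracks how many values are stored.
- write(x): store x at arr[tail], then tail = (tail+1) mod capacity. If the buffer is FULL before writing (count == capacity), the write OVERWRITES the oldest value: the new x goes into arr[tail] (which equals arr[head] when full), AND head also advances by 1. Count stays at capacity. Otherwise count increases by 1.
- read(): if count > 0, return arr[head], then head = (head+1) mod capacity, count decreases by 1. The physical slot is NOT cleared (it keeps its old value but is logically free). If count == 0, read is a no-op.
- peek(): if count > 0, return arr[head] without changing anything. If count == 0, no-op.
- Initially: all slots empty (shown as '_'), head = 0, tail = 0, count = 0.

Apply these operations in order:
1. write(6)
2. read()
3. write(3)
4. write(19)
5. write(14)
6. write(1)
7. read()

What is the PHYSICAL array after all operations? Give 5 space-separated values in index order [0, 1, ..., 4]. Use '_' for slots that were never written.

After op 1 (write(6)): arr=[6 _ _ _ _] head=0 tail=1 count=1
After op 2 (read()): arr=[6 _ _ _ _] head=1 tail=1 count=0
After op 3 (write(3)): arr=[6 3 _ _ _] head=1 tail=2 count=1
After op 4 (write(19)): arr=[6 3 19 _ _] head=1 tail=3 count=2
After op 5 (write(14)): arr=[6 3 19 14 _] head=1 tail=4 count=3
After op 6 (write(1)): arr=[6 3 19 14 1] head=1 tail=0 count=4
After op 7 (read()): arr=[6 3 19 14 1] head=2 tail=0 count=3

Answer: 6 3 19 14 1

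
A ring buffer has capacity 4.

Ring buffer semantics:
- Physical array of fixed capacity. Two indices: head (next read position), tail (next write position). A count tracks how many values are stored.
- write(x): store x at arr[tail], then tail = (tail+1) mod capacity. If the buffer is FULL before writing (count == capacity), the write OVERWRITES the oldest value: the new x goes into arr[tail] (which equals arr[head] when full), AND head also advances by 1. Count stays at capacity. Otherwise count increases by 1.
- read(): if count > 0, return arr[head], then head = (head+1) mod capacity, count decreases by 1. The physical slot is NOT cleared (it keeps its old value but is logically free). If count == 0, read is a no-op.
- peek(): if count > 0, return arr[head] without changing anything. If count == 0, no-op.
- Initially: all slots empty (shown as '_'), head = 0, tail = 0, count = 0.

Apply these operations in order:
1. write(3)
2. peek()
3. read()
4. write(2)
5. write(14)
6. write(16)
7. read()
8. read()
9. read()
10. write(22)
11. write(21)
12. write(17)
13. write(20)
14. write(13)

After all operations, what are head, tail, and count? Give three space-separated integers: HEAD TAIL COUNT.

Answer: 1 1 4

Derivation:
After op 1 (write(3)): arr=[3 _ _ _] head=0 tail=1 count=1
After op 2 (peek()): arr=[3 _ _ _] head=0 tail=1 count=1
After op 3 (read()): arr=[3 _ _ _] head=1 tail=1 count=0
After op 4 (write(2)): arr=[3 2 _ _] head=1 tail=2 count=1
After op 5 (write(14)): arr=[3 2 14 _] head=1 tail=3 count=2
After op 6 (write(16)): arr=[3 2 14 16] head=1 tail=0 count=3
After op 7 (read()): arr=[3 2 14 16] head=2 tail=0 count=2
After op 8 (read()): arr=[3 2 14 16] head=3 tail=0 count=1
After op 9 (read()): arr=[3 2 14 16] head=0 tail=0 count=0
After op 10 (write(22)): arr=[22 2 14 16] head=0 tail=1 count=1
After op 11 (write(21)): arr=[22 21 14 16] head=0 tail=2 count=2
After op 12 (write(17)): arr=[22 21 17 16] head=0 tail=3 count=3
After op 13 (write(20)): arr=[22 21 17 20] head=0 tail=0 count=4
After op 14 (write(13)): arr=[13 21 17 20] head=1 tail=1 count=4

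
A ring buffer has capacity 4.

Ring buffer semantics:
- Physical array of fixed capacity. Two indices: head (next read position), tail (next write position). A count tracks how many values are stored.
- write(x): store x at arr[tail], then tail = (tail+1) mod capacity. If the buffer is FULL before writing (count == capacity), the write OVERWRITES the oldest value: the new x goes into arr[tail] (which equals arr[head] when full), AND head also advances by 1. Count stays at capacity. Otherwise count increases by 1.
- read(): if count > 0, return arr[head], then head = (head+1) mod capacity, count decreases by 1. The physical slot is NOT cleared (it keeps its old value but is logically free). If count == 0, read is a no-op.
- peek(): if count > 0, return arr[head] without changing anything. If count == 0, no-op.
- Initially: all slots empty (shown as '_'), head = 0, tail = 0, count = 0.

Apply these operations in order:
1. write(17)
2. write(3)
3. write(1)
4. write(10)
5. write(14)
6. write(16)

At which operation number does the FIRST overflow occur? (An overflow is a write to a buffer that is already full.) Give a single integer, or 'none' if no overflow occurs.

Answer: 5

Derivation:
After op 1 (write(17)): arr=[17 _ _ _] head=0 tail=1 count=1
After op 2 (write(3)): arr=[17 3 _ _] head=0 tail=2 count=2
After op 3 (write(1)): arr=[17 3 1 _] head=0 tail=3 count=3
After op 4 (write(10)): arr=[17 3 1 10] head=0 tail=0 count=4
After op 5 (write(14)): arr=[14 3 1 10] head=1 tail=1 count=4
After op 6 (write(16)): arr=[14 16 1 10] head=2 tail=2 count=4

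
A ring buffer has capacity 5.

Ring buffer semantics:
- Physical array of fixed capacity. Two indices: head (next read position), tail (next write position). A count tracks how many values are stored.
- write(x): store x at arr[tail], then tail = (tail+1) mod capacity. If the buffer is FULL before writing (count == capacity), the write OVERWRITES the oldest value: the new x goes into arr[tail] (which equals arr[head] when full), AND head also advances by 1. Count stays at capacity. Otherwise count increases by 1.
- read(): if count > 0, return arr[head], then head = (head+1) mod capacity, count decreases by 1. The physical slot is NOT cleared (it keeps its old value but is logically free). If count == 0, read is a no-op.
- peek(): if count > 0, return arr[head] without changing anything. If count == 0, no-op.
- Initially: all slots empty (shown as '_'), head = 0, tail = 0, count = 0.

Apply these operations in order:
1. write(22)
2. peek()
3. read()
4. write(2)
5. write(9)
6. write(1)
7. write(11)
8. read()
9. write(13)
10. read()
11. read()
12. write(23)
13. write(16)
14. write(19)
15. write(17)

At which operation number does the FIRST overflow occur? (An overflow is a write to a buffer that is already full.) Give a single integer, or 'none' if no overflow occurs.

Answer: 15

Derivation:
After op 1 (write(22)): arr=[22 _ _ _ _] head=0 tail=1 count=1
After op 2 (peek()): arr=[22 _ _ _ _] head=0 tail=1 count=1
After op 3 (read()): arr=[22 _ _ _ _] head=1 tail=1 count=0
After op 4 (write(2)): arr=[22 2 _ _ _] head=1 tail=2 count=1
After op 5 (write(9)): arr=[22 2 9 _ _] head=1 tail=3 count=2
After op 6 (write(1)): arr=[22 2 9 1 _] head=1 tail=4 count=3
After op 7 (write(11)): arr=[22 2 9 1 11] head=1 tail=0 count=4
After op 8 (read()): arr=[22 2 9 1 11] head=2 tail=0 count=3
After op 9 (write(13)): arr=[13 2 9 1 11] head=2 tail=1 count=4
After op 10 (read()): arr=[13 2 9 1 11] head=3 tail=1 count=3
After op 11 (read()): arr=[13 2 9 1 11] head=4 tail=1 count=2
After op 12 (write(23)): arr=[13 23 9 1 11] head=4 tail=2 count=3
After op 13 (write(16)): arr=[13 23 16 1 11] head=4 tail=3 count=4
After op 14 (write(19)): arr=[13 23 16 19 11] head=4 tail=4 count=5
After op 15 (write(17)): arr=[13 23 16 19 17] head=0 tail=0 count=5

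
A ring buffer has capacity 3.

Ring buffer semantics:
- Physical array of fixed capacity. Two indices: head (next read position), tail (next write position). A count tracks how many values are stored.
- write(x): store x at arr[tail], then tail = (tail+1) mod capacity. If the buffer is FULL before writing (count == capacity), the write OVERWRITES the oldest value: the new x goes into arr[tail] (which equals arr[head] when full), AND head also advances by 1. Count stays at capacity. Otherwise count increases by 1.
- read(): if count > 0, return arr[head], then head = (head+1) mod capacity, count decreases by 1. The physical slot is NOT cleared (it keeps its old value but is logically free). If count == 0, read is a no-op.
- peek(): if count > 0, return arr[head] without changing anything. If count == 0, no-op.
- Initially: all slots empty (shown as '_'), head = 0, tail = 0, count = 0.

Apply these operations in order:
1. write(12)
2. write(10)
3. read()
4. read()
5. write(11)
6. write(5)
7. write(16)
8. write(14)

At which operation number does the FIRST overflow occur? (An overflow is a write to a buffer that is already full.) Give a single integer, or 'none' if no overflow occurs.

Answer: 8

Derivation:
After op 1 (write(12)): arr=[12 _ _] head=0 tail=1 count=1
After op 2 (write(10)): arr=[12 10 _] head=0 tail=2 count=2
After op 3 (read()): arr=[12 10 _] head=1 tail=2 count=1
After op 4 (read()): arr=[12 10 _] head=2 tail=2 count=0
After op 5 (write(11)): arr=[12 10 11] head=2 tail=0 count=1
After op 6 (write(5)): arr=[5 10 11] head=2 tail=1 count=2
After op 7 (write(16)): arr=[5 16 11] head=2 tail=2 count=3
After op 8 (write(14)): arr=[5 16 14] head=0 tail=0 count=3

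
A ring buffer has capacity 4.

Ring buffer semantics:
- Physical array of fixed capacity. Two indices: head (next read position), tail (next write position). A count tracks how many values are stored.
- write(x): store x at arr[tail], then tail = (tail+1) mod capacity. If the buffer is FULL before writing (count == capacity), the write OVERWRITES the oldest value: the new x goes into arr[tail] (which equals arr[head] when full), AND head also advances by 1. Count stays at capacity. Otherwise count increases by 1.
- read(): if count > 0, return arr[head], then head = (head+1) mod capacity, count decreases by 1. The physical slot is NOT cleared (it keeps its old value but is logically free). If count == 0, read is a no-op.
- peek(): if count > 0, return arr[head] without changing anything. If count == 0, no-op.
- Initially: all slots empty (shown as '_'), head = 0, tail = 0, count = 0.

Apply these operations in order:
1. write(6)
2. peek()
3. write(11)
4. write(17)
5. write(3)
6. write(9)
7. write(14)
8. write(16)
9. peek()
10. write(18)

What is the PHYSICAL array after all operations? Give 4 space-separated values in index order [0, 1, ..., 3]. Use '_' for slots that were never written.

After op 1 (write(6)): arr=[6 _ _ _] head=0 tail=1 count=1
After op 2 (peek()): arr=[6 _ _ _] head=0 tail=1 count=1
After op 3 (write(11)): arr=[6 11 _ _] head=0 tail=2 count=2
After op 4 (write(17)): arr=[6 11 17 _] head=0 tail=3 count=3
After op 5 (write(3)): arr=[6 11 17 3] head=0 tail=0 count=4
After op 6 (write(9)): arr=[9 11 17 3] head=1 tail=1 count=4
After op 7 (write(14)): arr=[9 14 17 3] head=2 tail=2 count=4
After op 8 (write(16)): arr=[9 14 16 3] head=3 tail=3 count=4
After op 9 (peek()): arr=[9 14 16 3] head=3 tail=3 count=4
After op 10 (write(18)): arr=[9 14 16 18] head=0 tail=0 count=4

Answer: 9 14 16 18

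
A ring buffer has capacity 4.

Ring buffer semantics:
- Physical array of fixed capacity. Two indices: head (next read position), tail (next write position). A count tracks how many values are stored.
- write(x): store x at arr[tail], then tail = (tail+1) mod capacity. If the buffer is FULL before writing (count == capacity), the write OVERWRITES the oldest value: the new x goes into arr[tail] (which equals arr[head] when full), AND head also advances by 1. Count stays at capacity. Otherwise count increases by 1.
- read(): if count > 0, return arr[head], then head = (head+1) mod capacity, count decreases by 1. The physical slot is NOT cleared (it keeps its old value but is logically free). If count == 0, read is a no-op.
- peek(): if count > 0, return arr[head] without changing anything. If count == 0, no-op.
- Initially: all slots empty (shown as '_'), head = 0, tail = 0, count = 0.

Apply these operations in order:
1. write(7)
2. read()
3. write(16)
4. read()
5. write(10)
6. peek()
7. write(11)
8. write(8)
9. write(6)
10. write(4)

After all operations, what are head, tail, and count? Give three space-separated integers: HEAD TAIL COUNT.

Answer: 3 3 4

Derivation:
After op 1 (write(7)): arr=[7 _ _ _] head=0 tail=1 count=1
After op 2 (read()): arr=[7 _ _ _] head=1 tail=1 count=0
After op 3 (write(16)): arr=[7 16 _ _] head=1 tail=2 count=1
After op 4 (read()): arr=[7 16 _ _] head=2 tail=2 count=0
After op 5 (write(10)): arr=[7 16 10 _] head=2 tail=3 count=1
After op 6 (peek()): arr=[7 16 10 _] head=2 tail=3 count=1
After op 7 (write(11)): arr=[7 16 10 11] head=2 tail=0 count=2
After op 8 (write(8)): arr=[8 16 10 11] head=2 tail=1 count=3
After op 9 (write(6)): arr=[8 6 10 11] head=2 tail=2 count=4
After op 10 (write(4)): arr=[8 6 4 11] head=3 tail=3 count=4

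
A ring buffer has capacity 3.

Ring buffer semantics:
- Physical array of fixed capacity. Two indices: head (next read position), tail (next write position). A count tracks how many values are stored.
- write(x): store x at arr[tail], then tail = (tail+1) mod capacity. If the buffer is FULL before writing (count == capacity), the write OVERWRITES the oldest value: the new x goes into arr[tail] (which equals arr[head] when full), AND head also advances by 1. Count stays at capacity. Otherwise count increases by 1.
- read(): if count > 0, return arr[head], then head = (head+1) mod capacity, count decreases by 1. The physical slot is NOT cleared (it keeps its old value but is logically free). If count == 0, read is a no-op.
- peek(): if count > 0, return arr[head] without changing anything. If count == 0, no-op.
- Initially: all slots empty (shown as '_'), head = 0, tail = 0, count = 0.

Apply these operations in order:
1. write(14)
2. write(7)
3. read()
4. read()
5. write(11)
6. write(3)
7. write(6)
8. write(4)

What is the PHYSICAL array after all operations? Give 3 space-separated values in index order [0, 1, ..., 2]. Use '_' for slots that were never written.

Answer: 3 6 4

Derivation:
After op 1 (write(14)): arr=[14 _ _] head=0 tail=1 count=1
After op 2 (write(7)): arr=[14 7 _] head=0 tail=2 count=2
After op 3 (read()): arr=[14 7 _] head=1 tail=2 count=1
After op 4 (read()): arr=[14 7 _] head=2 tail=2 count=0
After op 5 (write(11)): arr=[14 7 11] head=2 tail=0 count=1
After op 6 (write(3)): arr=[3 7 11] head=2 tail=1 count=2
After op 7 (write(6)): arr=[3 6 11] head=2 tail=2 count=3
After op 8 (write(4)): arr=[3 6 4] head=0 tail=0 count=3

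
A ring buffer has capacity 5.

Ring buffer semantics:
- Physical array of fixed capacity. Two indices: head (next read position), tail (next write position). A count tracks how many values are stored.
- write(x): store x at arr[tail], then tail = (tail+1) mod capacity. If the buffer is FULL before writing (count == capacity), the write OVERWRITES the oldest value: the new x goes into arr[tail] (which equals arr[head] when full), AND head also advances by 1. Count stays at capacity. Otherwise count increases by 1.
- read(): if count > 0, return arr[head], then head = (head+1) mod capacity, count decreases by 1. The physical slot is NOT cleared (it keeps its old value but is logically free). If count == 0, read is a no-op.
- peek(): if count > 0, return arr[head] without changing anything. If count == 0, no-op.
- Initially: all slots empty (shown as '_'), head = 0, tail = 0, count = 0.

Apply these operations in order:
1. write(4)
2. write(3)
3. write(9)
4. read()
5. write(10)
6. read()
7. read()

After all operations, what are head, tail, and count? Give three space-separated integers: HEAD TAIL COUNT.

Answer: 3 4 1

Derivation:
After op 1 (write(4)): arr=[4 _ _ _ _] head=0 tail=1 count=1
After op 2 (write(3)): arr=[4 3 _ _ _] head=0 tail=2 count=2
After op 3 (write(9)): arr=[4 3 9 _ _] head=0 tail=3 count=3
After op 4 (read()): arr=[4 3 9 _ _] head=1 tail=3 count=2
After op 5 (write(10)): arr=[4 3 9 10 _] head=1 tail=4 count=3
After op 6 (read()): arr=[4 3 9 10 _] head=2 tail=4 count=2
After op 7 (read()): arr=[4 3 9 10 _] head=3 tail=4 count=1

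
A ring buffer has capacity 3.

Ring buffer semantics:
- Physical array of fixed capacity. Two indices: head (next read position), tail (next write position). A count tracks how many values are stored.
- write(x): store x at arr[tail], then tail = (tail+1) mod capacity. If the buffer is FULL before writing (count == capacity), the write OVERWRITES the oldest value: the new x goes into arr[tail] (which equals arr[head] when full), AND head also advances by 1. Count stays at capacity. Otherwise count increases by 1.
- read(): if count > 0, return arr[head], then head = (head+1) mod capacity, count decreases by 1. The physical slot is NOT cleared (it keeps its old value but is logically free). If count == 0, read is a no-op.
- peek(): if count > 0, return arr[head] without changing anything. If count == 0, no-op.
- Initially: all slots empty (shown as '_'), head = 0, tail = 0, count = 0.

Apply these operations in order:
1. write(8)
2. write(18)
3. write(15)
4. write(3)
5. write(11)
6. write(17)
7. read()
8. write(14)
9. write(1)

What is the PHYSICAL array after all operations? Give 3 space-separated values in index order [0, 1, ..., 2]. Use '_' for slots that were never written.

After op 1 (write(8)): arr=[8 _ _] head=0 tail=1 count=1
After op 2 (write(18)): arr=[8 18 _] head=0 tail=2 count=2
After op 3 (write(15)): arr=[8 18 15] head=0 tail=0 count=3
After op 4 (write(3)): arr=[3 18 15] head=1 tail=1 count=3
After op 5 (write(11)): arr=[3 11 15] head=2 tail=2 count=3
After op 6 (write(17)): arr=[3 11 17] head=0 tail=0 count=3
After op 7 (read()): arr=[3 11 17] head=1 tail=0 count=2
After op 8 (write(14)): arr=[14 11 17] head=1 tail=1 count=3
After op 9 (write(1)): arr=[14 1 17] head=2 tail=2 count=3

Answer: 14 1 17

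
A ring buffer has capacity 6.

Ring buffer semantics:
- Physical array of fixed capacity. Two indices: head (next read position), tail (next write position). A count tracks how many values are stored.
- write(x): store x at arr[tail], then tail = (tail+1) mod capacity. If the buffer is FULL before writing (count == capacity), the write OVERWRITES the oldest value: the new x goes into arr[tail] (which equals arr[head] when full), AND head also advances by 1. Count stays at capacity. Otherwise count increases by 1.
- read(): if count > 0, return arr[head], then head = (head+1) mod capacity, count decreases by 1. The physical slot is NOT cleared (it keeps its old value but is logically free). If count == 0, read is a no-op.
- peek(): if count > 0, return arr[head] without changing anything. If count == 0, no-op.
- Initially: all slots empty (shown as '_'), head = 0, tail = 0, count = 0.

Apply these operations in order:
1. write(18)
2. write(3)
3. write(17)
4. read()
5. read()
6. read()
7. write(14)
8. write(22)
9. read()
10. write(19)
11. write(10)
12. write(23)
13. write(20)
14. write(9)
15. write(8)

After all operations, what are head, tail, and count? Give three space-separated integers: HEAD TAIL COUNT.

Answer: 5 5 6

Derivation:
After op 1 (write(18)): arr=[18 _ _ _ _ _] head=0 tail=1 count=1
After op 2 (write(3)): arr=[18 3 _ _ _ _] head=0 tail=2 count=2
After op 3 (write(17)): arr=[18 3 17 _ _ _] head=0 tail=3 count=3
After op 4 (read()): arr=[18 3 17 _ _ _] head=1 tail=3 count=2
After op 5 (read()): arr=[18 3 17 _ _ _] head=2 tail=3 count=1
After op 6 (read()): arr=[18 3 17 _ _ _] head=3 tail=3 count=0
After op 7 (write(14)): arr=[18 3 17 14 _ _] head=3 tail=4 count=1
After op 8 (write(22)): arr=[18 3 17 14 22 _] head=3 tail=5 count=2
After op 9 (read()): arr=[18 3 17 14 22 _] head=4 tail=5 count=1
After op 10 (write(19)): arr=[18 3 17 14 22 19] head=4 tail=0 count=2
After op 11 (write(10)): arr=[10 3 17 14 22 19] head=4 tail=1 count=3
After op 12 (write(23)): arr=[10 23 17 14 22 19] head=4 tail=2 count=4
After op 13 (write(20)): arr=[10 23 20 14 22 19] head=4 tail=3 count=5
After op 14 (write(9)): arr=[10 23 20 9 22 19] head=4 tail=4 count=6
After op 15 (write(8)): arr=[10 23 20 9 8 19] head=5 tail=5 count=6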